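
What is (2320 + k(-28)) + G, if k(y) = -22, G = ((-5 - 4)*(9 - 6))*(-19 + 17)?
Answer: 2352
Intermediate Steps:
G = 54 (G = -9*3*(-2) = -27*(-2) = 54)
(2320 + k(-28)) + G = (2320 - 22) + 54 = 2298 + 54 = 2352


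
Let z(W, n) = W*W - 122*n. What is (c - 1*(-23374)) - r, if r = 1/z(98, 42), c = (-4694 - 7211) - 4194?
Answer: 32591999/4480 ≈ 7275.0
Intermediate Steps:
z(W, n) = W² - 122*n
c = -16099 (c = -11905 - 4194 = -16099)
r = 1/4480 (r = 1/(98² - 122*42) = 1/(9604 - 5124) = 1/4480 ≈ 0.00022321)
(c - 1*(-23374)) - r = (-16099 - 1*(-23374)) - 1*1/4480 = (-16099 + 23374) - 1/4480 = 7275 - 1/4480 = 32591999/4480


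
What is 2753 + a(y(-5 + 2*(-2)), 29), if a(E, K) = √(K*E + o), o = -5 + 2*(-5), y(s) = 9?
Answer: 2753 + √246 ≈ 2768.7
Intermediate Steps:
o = -15 (o = -5 - 10 = -15)
a(E, K) = √(-15 + E*K) (a(E, K) = √(K*E - 15) = √(E*K - 15) = √(-15 + E*K))
2753 + a(y(-5 + 2*(-2)), 29) = 2753 + √(-15 + 9*29) = 2753 + √(-15 + 261) = 2753 + √246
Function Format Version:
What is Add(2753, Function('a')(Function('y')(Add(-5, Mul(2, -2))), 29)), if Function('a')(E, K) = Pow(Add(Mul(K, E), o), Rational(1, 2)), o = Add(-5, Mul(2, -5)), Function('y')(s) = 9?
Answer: Add(2753, Pow(246, Rational(1, 2))) ≈ 2768.7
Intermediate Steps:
o = -15 (o = Add(-5, -10) = -15)
Function('a')(E, K) = Pow(Add(-15, Mul(E, K)), Rational(1, 2)) (Function('a')(E, K) = Pow(Add(Mul(K, E), -15), Rational(1, 2)) = Pow(Add(Mul(E, K), -15), Rational(1, 2)) = Pow(Add(-15, Mul(E, K)), Rational(1, 2)))
Add(2753, Function('a')(Function('y')(Add(-5, Mul(2, -2))), 29)) = Add(2753, Pow(Add(-15, Mul(9, 29)), Rational(1, 2))) = Add(2753, Pow(Add(-15, 261), Rational(1, 2))) = Add(2753, Pow(246, Rational(1, 2)))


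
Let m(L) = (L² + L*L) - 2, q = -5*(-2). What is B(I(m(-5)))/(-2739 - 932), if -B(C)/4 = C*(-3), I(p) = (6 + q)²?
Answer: -3072/3671 ≈ -0.83683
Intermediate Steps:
q = 10
m(L) = -2 + 2*L² (m(L) = (L² + L²) - 2 = 2*L² - 2 = -2 + 2*L²)
I(p) = 256 (I(p) = (6 + 10)² = 16² = 256)
B(C) = 12*C (B(C) = -4*C*(-3) = -(-12)*C = 12*C)
B(I(m(-5)))/(-2739 - 932) = (12*256)/(-2739 - 932) = 3072/(-3671) = 3072*(-1/3671) = -3072/3671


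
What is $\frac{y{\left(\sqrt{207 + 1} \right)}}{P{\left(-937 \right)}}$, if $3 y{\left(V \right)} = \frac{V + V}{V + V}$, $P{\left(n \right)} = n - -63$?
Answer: $- \frac{1}{2622} \approx -0.00038139$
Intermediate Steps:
$P{\left(n \right)} = 63 + n$ ($P{\left(n \right)} = n + 63 = 63 + n$)
$y{\left(V \right)} = \frac{1}{3}$ ($y{\left(V \right)} = \frac{\left(V + V\right) \frac{1}{V + V}}{3} = \frac{2 V \frac{1}{2 V}}{3} = \frac{1}{3} \cdot 1 = \frac{1}{3}$)
$\frac{y{\left(\sqrt{207 + 1} \right)}}{P{\left(-937 \right)}} = \frac{1}{3 \left(63 - 937\right)} = \frac{1}{3 \left(-874\right)} = \frac{1}{3} \left(- \frac{1}{874}\right) = - \frac{1}{2622}$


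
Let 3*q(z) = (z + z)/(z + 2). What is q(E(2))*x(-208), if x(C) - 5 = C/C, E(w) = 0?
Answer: 0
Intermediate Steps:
x(C) = 6 (x(C) = 5 + C/C = 5 + 1 = 6)
q(z) = 2*z/(3*(2 + z)) (q(z) = ((z + z)/(z + 2))/3 = ((2*z)/(2 + z))/3 = (2*z/(2 + z))/3 = 2*z/(3*(2 + z)))
q(E(2))*x(-208) = ((2/3)*0/(2 + 0))*6 = ((2/3)*0/2)*6 = ((2/3)*0*(1/2))*6 = 0*6 = 0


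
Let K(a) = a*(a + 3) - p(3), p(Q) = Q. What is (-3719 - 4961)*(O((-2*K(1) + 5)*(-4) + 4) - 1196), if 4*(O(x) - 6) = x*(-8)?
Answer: 10190320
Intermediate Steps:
K(a) = -3 + a*(3 + a) (K(a) = a*(a + 3) - 1*3 = a*(3 + a) - 3 = -3 + a*(3 + a))
O(x) = 6 - 2*x (O(x) = 6 + (x*(-8))/4 = 6 + (-8*x)/4 = 6 - 2*x)
(-3719 - 4961)*(O((-2*K(1) + 5)*(-4) + 4) - 1196) = (-3719 - 4961)*((6 - 2*((-2*(-3 + 1² + 3*1) + 5)*(-4) + 4)) - 1196) = -8680*((6 - 2*((-2*(-3 + 1 + 3) + 5)*(-4) + 4)) - 1196) = -8680*((6 - 2*((-2*1 + 5)*(-4) + 4)) - 1196) = -8680*((6 - 2*((-2 + 5)*(-4) + 4)) - 1196) = -8680*((6 - 2*(3*(-4) + 4)) - 1196) = -8680*((6 - 2*(-12 + 4)) - 1196) = -8680*((6 - 2*(-8)) - 1196) = -8680*((6 + 16) - 1196) = -8680*(22 - 1196) = -8680*(-1174) = 10190320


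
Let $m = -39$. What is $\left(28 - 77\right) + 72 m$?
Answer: $-2857$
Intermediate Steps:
$\left(28 - 77\right) + 72 m = \left(28 - 77\right) + 72 \left(-39\right) = -49 - 2808 = -2857$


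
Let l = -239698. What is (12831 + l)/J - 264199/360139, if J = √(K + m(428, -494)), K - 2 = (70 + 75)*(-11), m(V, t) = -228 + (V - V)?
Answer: -20323/27703 + 226867*I*√1821/1821 ≈ -0.7336 + 5316.4*I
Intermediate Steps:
m(V, t) = -228 (m(V, t) = -228 + 0 = -228)
K = -1593 (K = 2 + (70 + 75)*(-11) = 2 + 145*(-11) = 2 - 1595 = -1593)
J = I*√1821 (J = √(-1593 - 228) = √(-1821) = I*√1821 ≈ 42.673*I)
(12831 + l)/J - 264199/360139 = (12831 - 239698)/((I*√1821)) - 264199/360139 = -(-226867)*I*√1821/1821 - 264199*1/360139 = 226867*I*√1821/1821 - 20323/27703 = -20323/27703 + 226867*I*√1821/1821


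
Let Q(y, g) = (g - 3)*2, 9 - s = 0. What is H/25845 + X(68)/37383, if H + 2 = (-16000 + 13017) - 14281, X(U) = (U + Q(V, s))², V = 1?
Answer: -53338542/107351515 ≈ -0.49686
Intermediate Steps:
s = 9 (s = 9 - 1*0 = 9 + 0 = 9)
Q(y, g) = -6 + 2*g (Q(y, g) = (-3 + g)*2 = -6 + 2*g)
X(U) = (12 + U)² (X(U) = (U + (-6 + 2*9))² = (U + (-6 + 18))² = (U + 12)² = (12 + U)²)
H = -17266 (H = -2 + ((-16000 + 13017) - 14281) = -2 + (-2983 - 14281) = -2 - 17264 = -17266)
H/25845 + X(68)/37383 = -17266/25845 + (12 + 68)²/37383 = -17266*1/25845 + 80²*(1/37383) = -17266/25845 + 6400*(1/37383) = -17266/25845 + 6400/37383 = -53338542/107351515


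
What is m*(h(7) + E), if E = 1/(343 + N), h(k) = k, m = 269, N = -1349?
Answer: 1894029/1006 ≈ 1882.7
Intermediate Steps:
E = -1/1006 (E = 1/(343 - 1349) = 1/(-1006) = -1/1006 ≈ -0.00099404)
m*(h(7) + E) = 269*(7 - 1/1006) = 269*(7041/1006) = 1894029/1006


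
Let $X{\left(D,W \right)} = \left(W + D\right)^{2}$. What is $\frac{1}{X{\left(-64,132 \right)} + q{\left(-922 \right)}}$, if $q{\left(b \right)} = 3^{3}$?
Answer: $\frac{1}{4651} \approx 0.00021501$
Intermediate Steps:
$q{\left(b \right)} = 27$
$X{\left(D,W \right)} = \left(D + W\right)^{2}$
$\frac{1}{X{\left(-64,132 \right)} + q{\left(-922 \right)}} = \frac{1}{\left(-64 + 132\right)^{2} + 27} = \frac{1}{68^{2} + 27} = \frac{1}{4624 + 27} = \frac{1}{4651}$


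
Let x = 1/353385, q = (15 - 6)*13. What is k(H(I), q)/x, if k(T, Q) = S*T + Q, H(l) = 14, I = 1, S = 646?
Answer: 3237359985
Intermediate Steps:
q = 117 (q = 9*13 = 117)
x = 1/353385 ≈ 2.8298e-6
k(T, Q) = Q + 646*T (k(T, Q) = 646*T + Q = Q + 646*T)
k(H(I), q)/x = (117 + 646*14)/(1/353385) = (117 + 9044)*353385 = 9161*353385 = 3237359985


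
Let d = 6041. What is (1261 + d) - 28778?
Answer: -21476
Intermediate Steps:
(1261 + d) - 28778 = (1261 + 6041) - 28778 = 7302 - 28778 = -21476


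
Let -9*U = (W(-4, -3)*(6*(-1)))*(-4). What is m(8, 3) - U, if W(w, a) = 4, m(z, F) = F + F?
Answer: 50/3 ≈ 16.667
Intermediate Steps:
m(z, F) = 2*F
U = -32/3 (U = -4*(6*(-1))*(-4)/9 = -4*(-6)*(-4)/9 = -(-8)*(-4)/3 = -1/9*96 = -32/3 ≈ -10.667)
m(8, 3) - U = 2*3 - 1*(-32/3) = 6 + 32/3 = 50/3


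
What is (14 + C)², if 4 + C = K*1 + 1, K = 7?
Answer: 324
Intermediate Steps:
C = 4 (C = -4 + (7*1 + 1) = -4 + (7 + 1) = -4 + 8 = 4)
(14 + C)² = (14 + 4)² = 18² = 324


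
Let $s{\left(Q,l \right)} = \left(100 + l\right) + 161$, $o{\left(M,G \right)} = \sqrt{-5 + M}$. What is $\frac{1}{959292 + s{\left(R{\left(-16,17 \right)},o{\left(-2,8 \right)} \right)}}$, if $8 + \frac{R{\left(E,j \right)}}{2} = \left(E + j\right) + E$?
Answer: $\frac{137079}{131534565688} - \frac{i \sqrt{7}}{920741959816} \approx 1.0422 \cdot 10^{-6} - 2.8735 \cdot 10^{-12} i$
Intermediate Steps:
$R{\left(E,j \right)} = -16 + 2 j + 4 E$ ($R{\left(E,j \right)} = -16 + 2 \left(\left(E + j\right) + E\right) = -16 + 2 \left(j + 2 E\right) = -16 + \left(2 j + 4 E\right) = -16 + 2 j + 4 E$)
$s{\left(Q,l \right)} = 261 + l$
$\frac{1}{959292 + s{\left(R{\left(-16,17 \right)},o{\left(-2,8 \right)} \right)}} = \frac{1}{959292 + \left(261 + \sqrt{-5 - 2}\right)} = \frac{1}{959292 + \left(261 + \sqrt{-7}\right)} = \frac{1}{959292 + \left(261 + i \sqrt{7}\right)} = \frac{1}{959553 + i \sqrt{7}}$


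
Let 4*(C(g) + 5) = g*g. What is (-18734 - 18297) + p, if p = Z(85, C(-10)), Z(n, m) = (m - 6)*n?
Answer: -35841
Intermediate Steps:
C(g) = -5 + g²/4 (C(g) = -5 + (g*g)/4 = -5 + g²/4)
Z(n, m) = n*(-6 + m) (Z(n, m) = (-6 + m)*n = n*(-6 + m))
p = 1190 (p = 85*(-6 + (-5 + (¼)*(-10)²)) = 85*(-6 + (-5 + (¼)*100)) = 85*(-6 + (-5 + 25)) = 85*(-6 + 20) = 85*14 = 1190)
(-18734 - 18297) + p = (-18734 - 18297) + 1190 = -37031 + 1190 = -35841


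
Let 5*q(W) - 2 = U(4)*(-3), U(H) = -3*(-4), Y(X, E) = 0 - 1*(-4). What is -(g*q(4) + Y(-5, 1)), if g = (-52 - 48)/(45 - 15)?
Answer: -80/3 ≈ -26.667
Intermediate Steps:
Y(X, E) = 4 (Y(X, E) = 0 + 4 = 4)
U(H) = 12
q(W) = -34/5 (q(W) = ⅖ + (12*(-3))/5 = ⅖ + (⅕)*(-36) = ⅖ - 36/5 = -34/5)
g = -10/3 (g = -100/30 = -100*1/30 = -10/3 ≈ -3.3333)
-(g*q(4) + Y(-5, 1)) = -(-10/3*(-34/5) + 4) = -(68/3 + 4) = -1*80/3 = -80/3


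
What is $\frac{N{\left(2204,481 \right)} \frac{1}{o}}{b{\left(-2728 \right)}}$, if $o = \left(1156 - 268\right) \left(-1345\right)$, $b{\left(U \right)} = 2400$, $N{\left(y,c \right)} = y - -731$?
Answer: $- \frac{587}{573292800} \approx -1.0239 \cdot 10^{-6}$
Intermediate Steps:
$N{\left(y,c \right)} = 731 + y$ ($N{\left(y,c \right)} = y + 731 = 731 + y$)
$o = -1194360$ ($o = 888 \left(-1345\right) = -1194360$)
$\frac{N{\left(2204,481 \right)} \frac{1}{o}}{b{\left(-2728 \right)}} = \frac{\left(731 + 2204\right) \frac{1}{-1194360}}{2400} = 2935 \left(- \frac{1}{1194360}\right) \frac{1}{2400} = \left(- \frac{587}{238872}\right) \frac{1}{2400} = - \frac{587}{573292800}$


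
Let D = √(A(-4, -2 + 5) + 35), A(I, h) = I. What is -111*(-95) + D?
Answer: 10545 + √31 ≈ 10551.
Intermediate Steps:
D = √31 (D = √(-4 + 35) = √31 ≈ 5.5678)
-111*(-95) + D = -111*(-95) + √31 = 10545 + √31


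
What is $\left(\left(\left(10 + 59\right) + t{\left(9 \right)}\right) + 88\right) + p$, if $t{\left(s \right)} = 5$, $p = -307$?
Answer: $-145$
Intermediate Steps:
$\left(\left(\left(10 + 59\right) + t{\left(9 \right)}\right) + 88\right) + p = \left(\left(\left(10 + 59\right) + 5\right) + 88\right) - 307 = \left(\left(69 + 5\right) + 88\right) - 307 = \left(74 + 88\right) - 307 = 162 - 307 = -145$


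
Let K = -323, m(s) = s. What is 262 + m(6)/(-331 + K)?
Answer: 28557/109 ≈ 261.99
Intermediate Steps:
262 + m(6)/(-331 + K) = 262 + 6/(-331 - 323) = 262 + 6/(-654) = 262 - 1/654*6 = 262 - 1/109 = 28557/109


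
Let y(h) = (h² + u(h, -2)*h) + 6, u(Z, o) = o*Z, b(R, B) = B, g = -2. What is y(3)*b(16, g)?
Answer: 6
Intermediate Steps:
u(Z, o) = Z*o
y(h) = 6 - h² (y(h) = (h² + (h*(-2))*h) + 6 = (h² + (-2*h)*h) + 6 = (h² - 2*h²) + 6 = -h² + 6 = 6 - h²)
y(3)*b(16, g) = (6 - 1*3²)*(-2) = (6 - 1*9)*(-2) = (6 - 9)*(-2) = -3*(-2) = 6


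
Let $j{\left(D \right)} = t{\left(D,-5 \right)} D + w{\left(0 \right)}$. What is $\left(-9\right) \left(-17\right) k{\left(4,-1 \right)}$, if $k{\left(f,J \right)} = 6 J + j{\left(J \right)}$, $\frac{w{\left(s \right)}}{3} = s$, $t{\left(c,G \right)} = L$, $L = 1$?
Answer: $-1071$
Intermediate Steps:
$t{\left(c,G \right)} = 1$
$w{\left(s \right)} = 3 s$
$j{\left(D \right)} = D$ ($j{\left(D \right)} = 1 D + 3 \cdot 0 = D + 0 = D$)
$k{\left(f,J \right)} = 7 J$ ($k{\left(f,J \right)} = 6 J + J = 7 J$)
$\left(-9\right) \left(-17\right) k{\left(4,-1 \right)} = \left(-9\right) \left(-17\right) 7 \left(-1\right) = 153 \left(-7\right) = -1071$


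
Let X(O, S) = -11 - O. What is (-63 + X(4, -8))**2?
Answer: 6084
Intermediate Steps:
(-63 + X(4, -8))**2 = (-63 + (-11 - 1*4))**2 = (-63 + (-11 - 4))**2 = (-63 - 15)**2 = (-78)**2 = 6084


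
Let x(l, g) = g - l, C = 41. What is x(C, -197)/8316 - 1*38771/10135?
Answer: -23202269/6020190 ≈ -3.8541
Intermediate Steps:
x(C, -197)/8316 - 1*38771/10135 = (-197 - 1*41)/8316 - 1*38771/10135 = (-197 - 41)*(1/8316) - 38771*1/10135 = -238*1/8316 - 38771/10135 = -17/594 - 38771/10135 = -23202269/6020190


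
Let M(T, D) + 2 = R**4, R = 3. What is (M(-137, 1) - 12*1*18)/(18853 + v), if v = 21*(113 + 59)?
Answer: -137/22465 ≈ -0.0060984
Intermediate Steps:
M(T, D) = 79 (M(T, D) = -2 + 3**4 = -2 + 81 = 79)
v = 3612 (v = 21*172 = 3612)
(M(-137, 1) - 12*1*18)/(18853 + v) = (79 - 12*1*18)/(18853 + 3612) = (79 - 12*18)/22465 = (79 - 216)*(1/22465) = -137*1/22465 = -137/22465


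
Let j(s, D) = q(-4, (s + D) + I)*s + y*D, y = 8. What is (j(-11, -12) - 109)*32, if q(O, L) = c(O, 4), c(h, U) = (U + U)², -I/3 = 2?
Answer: -29088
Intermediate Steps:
I = -6 (I = -3*2 = -6)
c(h, U) = 4*U² (c(h, U) = (2*U)² = 4*U²)
q(O, L) = 64 (q(O, L) = 4*4² = 4*16 = 64)
j(s, D) = 8*D + 64*s (j(s, D) = 64*s + 8*D = 8*D + 64*s)
(j(-11, -12) - 109)*32 = ((8*(-12) + 64*(-11)) - 109)*32 = ((-96 - 704) - 109)*32 = (-800 - 109)*32 = -909*32 = -29088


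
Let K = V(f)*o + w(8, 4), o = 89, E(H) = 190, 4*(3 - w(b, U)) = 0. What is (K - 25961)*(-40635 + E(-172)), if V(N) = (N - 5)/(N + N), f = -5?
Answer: 1046271705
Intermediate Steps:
w(b, U) = 3 (w(b, U) = 3 - ¼*0 = 3 + 0 = 3)
V(N) = (-5 + N)/(2*N) (V(N) = (-5 + N)/((2*N)) = (-5 + N)*(1/(2*N)) = (-5 + N)/(2*N))
K = 92 (K = ((½)*(-5 - 5)/(-5))*89 + 3 = ((½)*(-⅕)*(-10))*89 + 3 = 1*89 + 3 = 89 + 3 = 92)
(K - 25961)*(-40635 + E(-172)) = (92 - 25961)*(-40635 + 190) = -25869*(-40445) = 1046271705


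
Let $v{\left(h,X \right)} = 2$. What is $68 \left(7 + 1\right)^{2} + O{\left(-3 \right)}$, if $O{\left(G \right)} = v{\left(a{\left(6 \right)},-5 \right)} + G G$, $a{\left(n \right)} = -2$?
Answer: $4363$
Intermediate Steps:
$O{\left(G \right)} = 2 + G^{2}$ ($O{\left(G \right)} = 2 + G G = 2 + G^{2}$)
$68 \left(7 + 1\right)^{2} + O{\left(-3 \right)} = 68 \left(7 + 1\right)^{2} + \left(2 + \left(-3\right)^{2}\right) = 68 \cdot 8^{2} + \left(2 + 9\right) = 68 \cdot 64 + 11 = 4352 + 11 = 4363$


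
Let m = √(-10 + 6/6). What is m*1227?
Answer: 3681*I ≈ 3681.0*I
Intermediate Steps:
m = 3*I (m = √(-10 + 6*(⅙)) = √(-10 + 1) = √(-9) = 3*I ≈ 3.0*I)
m*1227 = (3*I)*1227 = 3681*I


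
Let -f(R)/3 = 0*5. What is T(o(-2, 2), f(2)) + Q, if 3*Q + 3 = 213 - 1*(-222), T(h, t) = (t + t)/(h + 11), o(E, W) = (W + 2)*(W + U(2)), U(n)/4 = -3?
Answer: 144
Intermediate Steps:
U(n) = -12 (U(n) = 4*(-3) = -12)
f(R) = 0 (f(R) = -0*5 = -3*0 = 0)
o(E, W) = (-12 + W)*(2 + W) (o(E, W) = (W + 2)*(W - 12) = (2 + W)*(-12 + W) = (-12 + W)*(2 + W))
T(h, t) = 2*t/(11 + h) (T(h, t) = (2*t)/(11 + h) = 2*t/(11 + h))
Q = 144 (Q = -1 + (213 - 1*(-222))/3 = -1 + (213 + 222)/3 = -1 + (⅓)*435 = -1 + 145 = 144)
T(o(-2, 2), f(2)) + Q = 2*0/(11 + (-24 + 2² - 10*2)) + 144 = 2*0/(11 + (-24 + 4 - 20)) + 144 = 2*0/(11 - 40) + 144 = 2*0/(-29) + 144 = 2*0*(-1/29) + 144 = 0 + 144 = 144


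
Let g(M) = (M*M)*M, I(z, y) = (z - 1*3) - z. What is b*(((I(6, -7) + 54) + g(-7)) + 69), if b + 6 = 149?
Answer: -31889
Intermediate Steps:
b = 143 (b = -6 + 149 = 143)
I(z, y) = -3 (I(z, y) = (z - 3) - z = (-3 + z) - z = -3)
g(M) = M³ (g(M) = M²*M = M³)
b*(((I(6, -7) + 54) + g(-7)) + 69) = 143*(((-3 + 54) + (-7)³) + 69) = 143*((51 - 343) + 69) = 143*(-292 + 69) = 143*(-223) = -31889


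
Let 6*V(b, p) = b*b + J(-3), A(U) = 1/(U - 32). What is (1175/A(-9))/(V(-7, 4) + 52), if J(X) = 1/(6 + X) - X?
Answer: -867150/1093 ≈ -793.37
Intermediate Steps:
A(U) = 1/(-32 + U)
V(b, p) = 5/9 + b**2/6 (V(b, p) = (b*b + (1 - 1*(-3)**2 - 6*(-3))/(6 - 3))/6 = (b**2 + (1 - 1*9 + 18)/3)/6 = (b**2 + (1 - 9 + 18)/3)/6 = (b**2 + (1/3)*10)/6 = (b**2 + 10/3)/6 = (10/3 + b**2)/6 = 5/9 + b**2/6)
(1175/A(-9))/(V(-7, 4) + 52) = (1175/(1/(-32 - 9)))/((5/9 + (1/6)*(-7)**2) + 52) = (1175/(1/(-41)))/((5/9 + (1/6)*49) + 52) = (1175/(-1/41))/((5/9 + 49/6) + 52) = (1175*(-41))/(157/18 + 52) = -48175/(1093/18) = (18/1093)*(-48175) = -867150/1093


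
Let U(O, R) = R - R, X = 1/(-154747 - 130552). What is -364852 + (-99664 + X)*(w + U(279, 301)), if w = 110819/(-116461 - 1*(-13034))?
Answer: -7614882225482593/29507619673 ≈ -2.5807e+5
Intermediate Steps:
X = -1/285299 (X = 1/(-285299) = -1/285299 ≈ -3.5051e-6)
w = -110819/103427 (w = 110819/(-116461 + 13034) = 110819/(-103427) = 110819*(-1/103427) = -110819/103427 ≈ -1.0715)
U(O, R) = 0
-364852 + (-99664 + X)*(w + U(279, 301)) = -364852 + (-99664 - 1/285299)*(-110819/103427 + 0) = -364852 - 28434039537/285299*(-110819/103427) = -364852 + 3151031827450803/29507619673 = -7614882225482593/29507619673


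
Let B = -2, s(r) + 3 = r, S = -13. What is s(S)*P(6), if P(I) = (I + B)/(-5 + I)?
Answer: -64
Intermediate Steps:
s(r) = -3 + r
P(I) = (-2 + I)/(-5 + I) (P(I) = (I - 2)/(-5 + I) = (-2 + I)/(-5 + I))
s(S)*P(6) = (-3 - 13)*((-2 + 6)/(-5 + 6)) = -16*4/1 = -16*4 = -64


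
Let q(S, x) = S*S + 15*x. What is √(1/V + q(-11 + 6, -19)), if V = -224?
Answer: I*√815374/56 ≈ 16.125*I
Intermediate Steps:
q(S, x) = S² + 15*x
√(1/V + q(-11 + 6, -19)) = √(1/(-224) + ((-11 + 6)² + 15*(-19))) = √(-1/224 + ((-5)² - 285)) = √(-1/224 + (25 - 285)) = √(-1/224 - 260) = √(-58241/224) = I*√815374/56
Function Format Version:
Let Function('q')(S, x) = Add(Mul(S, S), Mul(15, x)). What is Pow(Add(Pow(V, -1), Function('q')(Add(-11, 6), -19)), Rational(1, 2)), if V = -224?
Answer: Mul(Rational(1, 56), I, Pow(815374, Rational(1, 2))) ≈ Mul(16.125, I)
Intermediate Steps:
Function('q')(S, x) = Add(Pow(S, 2), Mul(15, x))
Pow(Add(Pow(V, -1), Function('q')(Add(-11, 6), -19)), Rational(1, 2)) = Pow(Add(Pow(-224, -1), Add(Pow(Add(-11, 6), 2), Mul(15, -19))), Rational(1, 2)) = Pow(Add(Rational(-1, 224), Add(Pow(-5, 2), -285)), Rational(1, 2)) = Pow(Add(Rational(-1, 224), Add(25, -285)), Rational(1, 2)) = Pow(Add(Rational(-1, 224), -260), Rational(1, 2)) = Pow(Rational(-58241, 224), Rational(1, 2)) = Mul(Rational(1, 56), I, Pow(815374, Rational(1, 2)))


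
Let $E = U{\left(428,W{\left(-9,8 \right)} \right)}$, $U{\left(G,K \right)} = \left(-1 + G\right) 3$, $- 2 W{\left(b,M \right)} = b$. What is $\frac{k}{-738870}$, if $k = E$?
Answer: $- \frac{427}{246290} \approx -0.0017337$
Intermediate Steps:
$W{\left(b,M \right)} = - \frac{b}{2}$
$U{\left(G,K \right)} = -3 + 3 G$
$E = 1281$ ($E = -3 + 3 \cdot 428 = -3 + 1284 = 1281$)
$k = 1281$
$\frac{k}{-738870} = \frac{1281}{-738870} = 1281 \left(- \frac{1}{738870}\right) = - \frac{427}{246290}$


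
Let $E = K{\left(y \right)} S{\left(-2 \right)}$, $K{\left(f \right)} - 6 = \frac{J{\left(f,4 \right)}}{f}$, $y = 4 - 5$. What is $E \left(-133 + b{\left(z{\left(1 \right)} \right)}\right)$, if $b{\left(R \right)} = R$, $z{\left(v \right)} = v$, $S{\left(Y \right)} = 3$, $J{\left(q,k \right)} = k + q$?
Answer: $-1188$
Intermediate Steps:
$y = -1$ ($y = 4 - 5 = -1$)
$K{\left(f \right)} = 6 + \frac{4 + f}{f}$
$E = 9$ ($E = \left(7 + \frac{4}{-1}\right) 3 = \left(7 + 4 \left(-1\right)\right) 3 = \left(7 - 4\right) 3 = 3 \cdot 3 = 9$)
$E \left(-133 + b{\left(z{\left(1 \right)} \right)}\right) = 9 \left(-133 + 1\right) = 9 \left(-132\right) = -1188$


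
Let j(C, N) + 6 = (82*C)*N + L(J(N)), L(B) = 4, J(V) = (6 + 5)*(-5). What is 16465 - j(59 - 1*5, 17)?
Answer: -58809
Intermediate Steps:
J(V) = -55 (J(V) = 11*(-5) = -55)
j(C, N) = -2 + 82*C*N (j(C, N) = -6 + ((82*C)*N + 4) = -6 + (82*C*N + 4) = -6 + (4 + 82*C*N) = -2 + 82*C*N)
16465 - j(59 - 1*5, 17) = 16465 - (-2 + 82*(59 - 1*5)*17) = 16465 - (-2 + 82*(59 - 5)*17) = 16465 - (-2 + 82*54*17) = 16465 - (-2 + 75276) = 16465 - 1*75274 = 16465 - 75274 = -58809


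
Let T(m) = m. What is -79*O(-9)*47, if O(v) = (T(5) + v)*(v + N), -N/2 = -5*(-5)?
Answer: -876268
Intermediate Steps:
N = -50 (N = -(-10)*(-5) = -2*25 = -50)
O(v) = (-50 + v)*(5 + v) (O(v) = (5 + v)*(v - 50) = (5 + v)*(-50 + v) = (-50 + v)*(5 + v))
-79*O(-9)*47 = -79*(-250 + (-9)² - 45*(-9))*47 = -79*(-250 + 81 + 405)*47 = -79*236*47 = -18644*47 = -876268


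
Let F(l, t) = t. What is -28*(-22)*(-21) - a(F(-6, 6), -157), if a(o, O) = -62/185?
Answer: -2393098/185 ≈ -12936.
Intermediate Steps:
a(o, O) = -62/185 (a(o, O) = -62*1/185 = -62/185)
-28*(-22)*(-21) - a(F(-6, 6), -157) = -28*(-22)*(-21) - 1*(-62/185) = 616*(-21) + 62/185 = -12936 + 62/185 = -2393098/185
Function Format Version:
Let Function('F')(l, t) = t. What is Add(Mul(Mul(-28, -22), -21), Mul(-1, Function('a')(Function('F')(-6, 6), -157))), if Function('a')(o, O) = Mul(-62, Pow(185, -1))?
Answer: Rational(-2393098, 185) ≈ -12936.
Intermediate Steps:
Function('a')(o, O) = Rational(-62, 185) (Function('a')(o, O) = Mul(-62, Rational(1, 185)) = Rational(-62, 185))
Add(Mul(Mul(-28, -22), -21), Mul(-1, Function('a')(Function('F')(-6, 6), -157))) = Add(Mul(Mul(-28, -22), -21), Mul(-1, Rational(-62, 185))) = Add(Mul(616, -21), Rational(62, 185)) = Add(-12936, Rational(62, 185)) = Rational(-2393098, 185)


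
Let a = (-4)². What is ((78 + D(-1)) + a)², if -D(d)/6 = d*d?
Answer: 7744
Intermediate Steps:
D(d) = -6*d² (D(d) = -6*d*d = -6*d²)
a = 16
((78 + D(-1)) + a)² = ((78 - 6*(-1)²) + 16)² = ((78 - 6*1) + 16)² = ((78 - 6) + 16)² = (72 + 16)² = 88² = 7744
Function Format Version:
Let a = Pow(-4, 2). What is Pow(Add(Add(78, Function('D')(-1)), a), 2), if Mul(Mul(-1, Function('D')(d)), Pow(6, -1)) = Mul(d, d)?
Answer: 7744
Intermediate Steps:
Function('D')(d) = Mul(-6, Pow(d, 2)) (Function('D')(d) = Mul(-6, Mul(d, d)) = Mul(-6, Pow(d, 2)))
a = 16
Pow(Add(Add(78, Function('D')(-1)), a), 2) = Pow(Add(Add(78, Mul(-6, Pow(-1, 2))), 16), 2) = Pow(Add(Add(78, Mul(-6, 1)), 16), 2) = Pow(Add(Add(78, -6), 16), 2) = Pow(Add(72, 16), 2) = Pow(88, 2) = 7744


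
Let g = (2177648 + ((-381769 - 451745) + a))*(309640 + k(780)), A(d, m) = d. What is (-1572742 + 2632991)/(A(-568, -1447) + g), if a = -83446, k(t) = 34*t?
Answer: 1060249/423792877512 ≈ 2.5018e-6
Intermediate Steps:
g = 423792878080 (g = (2177648 + ((-381769 - 451745) - 83446))*(309640 + 34*780) = (2177648 + (-833514 - 83446))*(309640 + 26520) = (2177648 - 916960)*336160 = 1260688*336160 = 423792878080)
(-1572742 + 2632991)/(A(-568, -1447) + g) = (-1572742 + 2632991)/(-568 + 423792878080) = 1060249/423792877512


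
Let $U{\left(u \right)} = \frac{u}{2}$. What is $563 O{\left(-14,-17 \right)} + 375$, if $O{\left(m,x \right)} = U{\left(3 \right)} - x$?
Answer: $\frac{21581}{2} \approx 10791.0$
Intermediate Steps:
$U{\left(u \right)} = \frac{u}{2}$
$O{\left(m,x \right)} = \frac{3}{2} - x$ ($O{\left(m,x \right)} = \frac{1}{2} \cdot 3 - x = \frac{3}{2} - x$)
$563 O{\left(-14,-17 \right)} + 375 = 563 \left(\frac{3}{2} - -17\right) + 375 = 563 \left(\frac{3}{2} + 17\right) + 375 = 563 \cdot \frac{37}{2} + 375 = \frac{20831}{2} + 375 = \frac{21581}{2}$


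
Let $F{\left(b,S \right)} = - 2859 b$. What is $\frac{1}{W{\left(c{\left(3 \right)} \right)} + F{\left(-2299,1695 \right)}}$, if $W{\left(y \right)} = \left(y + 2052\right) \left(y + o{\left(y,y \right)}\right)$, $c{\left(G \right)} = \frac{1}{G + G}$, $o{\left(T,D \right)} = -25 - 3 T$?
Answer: $\frac{9}{58687675} \approx 1.5335 \cdot 10^{-7}$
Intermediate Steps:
$c{\left(G \right)} = \frac{1}{2 G}$
$W{\left(y \right)} = \left(-25 - 2 y\right) \left(2052 + y\right)$ ($W{\left(y \right)} = \left(y + 2052\right) \left(y - \left(25 + 3 y\right)\right) = \left(2052 + y\right) \left(-25 - 2 y\right) = \left(-25 - 2 y\right) \left(2052 + y\right)$)
$\frac{1}{W{\left(c{\left(3 \right)} \right)} + F{\left(-2299,1695 \right)}} = \frac{1}{\left(-51300 - 4129 \frac{1}{2 \cdot 3} - 2 \left(\frac{1}{2 \cdot 3}\right)^{2}\right) - -6572841} = \frac{1}{\left(-51300 - 4129 \cdot \frac{1}{2} \cdot \frac{1}{3} - 2 \left(\frac{1}{2} \cdot \frac{1}{3}\right)^{2}\right) + 6572841} = \frac{1}{\left(-51300 - \frac{4129}{6} - \frac{2}{36}\right) + 6572841} = \frac{1}{\left(-51300 - \frac{4129}{6} - \frac{1}{18}\right) + 6572841} = \frac{1}{- \frac{467894}{9} + 6572841} = \frac{1}{\frac{58687675}{9}} = \frac{9}{58687675}$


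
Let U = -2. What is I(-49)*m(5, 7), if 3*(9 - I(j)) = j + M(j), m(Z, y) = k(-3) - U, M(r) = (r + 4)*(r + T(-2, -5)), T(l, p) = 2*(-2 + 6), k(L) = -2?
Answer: 0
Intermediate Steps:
T(l, p) = 8 (T(l, p) = 2*4 = 8)
M(r) = (4 + r)*(8 + r) (M(r) = (r + 4)*(r + 8) = (4 + r)*(8 + r))
m(Z, y) = 0 (m(Z, y) = -2 - 1*(-2) = -2 + 2 = 0)
I(j) = -5/3 - 13*j/3 - j²/3 (I(j) = 9 - (j + (32 + j² + 12*j))/3 = 9 - (32 + j² + 13*j)/3 = 9 + (-32/3 - 13*j/3 - j²/3) = -5/3 - 13*j/3 - j²/3)
I(-49)*m(5, 7) = (-5/3 - 13/3*(-49) - ⅓*(-49)²)*0 = (-5/3 + 637/3 - ⅓*2401)*0 = (-5/3 + 637/3 - 2401/3)*0 = -1769/3*0 = 0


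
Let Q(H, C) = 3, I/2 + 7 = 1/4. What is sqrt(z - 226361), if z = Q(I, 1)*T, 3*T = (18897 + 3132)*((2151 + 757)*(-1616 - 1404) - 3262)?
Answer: I*sqrt(193534287599) ≈ 4.3993e+5*I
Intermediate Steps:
I = -27/2 (I = -14 + 2/4 = -14 + 2*(1/4) = -14 + 1/2 = -27/2 ≈ -13.500)
T = -64511353746 (T = ((18897 + 3132)*((2151 + 757)*(-1616 - 1404) - 3262))/3 = (22029*(2908*(-3020) - 3262))/3 = (22029*(-8782160 - 3262))/3 = (22029*(-8785422))/3 = (1/3)*(-193534061238) = -64511353746)
z = -193534061238 (z = 3*(-64511353746) = -193534061238)
sqrt(z - 226361) = sqrt(-193534061238 - 226361) = sqrt(-193534287599) = I*sqrt(193534287599)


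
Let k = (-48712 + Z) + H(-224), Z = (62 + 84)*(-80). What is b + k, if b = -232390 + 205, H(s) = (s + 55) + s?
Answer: -292970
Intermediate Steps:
Z = -11680 (Z = 146*(-80) = -11680)
H(s) = 55 + 2*s (H(s) = (55 + s) + s = 55 + 2*s)
k = -60785 (k = (-48712 - 11680) + (55 + 2*(-224)) = -60392 + (55 - 448) = -60392 - 393 = -60785)
b = -232185
b + k = -232185 - 60785 = -292970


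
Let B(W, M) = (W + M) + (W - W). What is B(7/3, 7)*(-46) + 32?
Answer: -1192/3 ≈ -397.33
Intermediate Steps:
B(W, M) = M + W (B(W, M) = (M + W) + 0 = M + W)
B(7/3, 7)*(-46) + 32 = (7 + 7/3)*(-46) + 32 = (28/3)*(-46) + 32 = -1288/3 + 32 = -1192/3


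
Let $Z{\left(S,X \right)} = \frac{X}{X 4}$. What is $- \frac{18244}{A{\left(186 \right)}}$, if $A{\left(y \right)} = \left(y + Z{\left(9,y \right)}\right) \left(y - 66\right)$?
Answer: $- \frac{9122}{11175} \approx -0.81629$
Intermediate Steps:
$Z{\left(S,X \right)} = \frac{1}{4}$ ($Z{\left(S,X \right)} = \frac{X}{4 X} = X \frac{1}{4 X} = \frac{1}{4}$)
$A{\left(y \right)} = \left(-66 + y\right) \left(\frac{1}{4} + y\right)$ ($A{\left(y \right)} = \left(y + \frac{1}{4}\right) \left(y - 66\right) = \left(\frac{1}{4} + y\right) \left(-66 + y\right) = \left(-66 + y\right) \left(\frac{1}{4} + y\right)$)
$- \frac{18244}{A{\left(186 \right)}} = - \frac{18244}{- \frac{33}{2} + 186^{2} - \frac{24459}{2}} = - \frac{18244}{- \frac{33}{2} + 34596 - \frac{24459}{2}} = - \frac{18244}{22350} = \left(-18244\right) \frac{1}{22350} = - \frac{9122}{11175}$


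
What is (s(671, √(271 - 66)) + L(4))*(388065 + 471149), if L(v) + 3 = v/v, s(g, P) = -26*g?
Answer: -14991565872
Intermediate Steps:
L(v) = -2 (L(v) = -3 + v/v = -3 + 1 = -2)
(s(671, √(271 - 66)) + L(4))*(388065 + 471149) = (-26*671 - 2)*(388065 + 471149) = (-17446 - 2)*859214 = -17448*859214 = -14991565872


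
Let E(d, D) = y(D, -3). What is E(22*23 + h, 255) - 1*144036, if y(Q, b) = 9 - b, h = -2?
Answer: -144024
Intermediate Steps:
E(d, D) = 12 (E(d, D) = 9 - 1*(-3) = 9 + 3 = 12)
E(22*23 + h, 255) - 1*144036 = 12 - 1*144036 = 12 - 144036 = -144024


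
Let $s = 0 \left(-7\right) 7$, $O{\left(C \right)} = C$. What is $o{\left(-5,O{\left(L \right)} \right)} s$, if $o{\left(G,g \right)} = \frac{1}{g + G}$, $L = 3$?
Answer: $0$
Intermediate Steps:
$s = 0$ ($s = 0 \cdot 7 = 0$)
$o{\left(G,g \right)} = \frac{1}{G + g}$
$o{\left(-5,O{\left(L \right)} \right)} s = \frac{1}{-5 + 3} \cdot 0 = \frac{1}{-2} \cdot 0 = \left(- \frac{1}{2}\right) 0 = 0$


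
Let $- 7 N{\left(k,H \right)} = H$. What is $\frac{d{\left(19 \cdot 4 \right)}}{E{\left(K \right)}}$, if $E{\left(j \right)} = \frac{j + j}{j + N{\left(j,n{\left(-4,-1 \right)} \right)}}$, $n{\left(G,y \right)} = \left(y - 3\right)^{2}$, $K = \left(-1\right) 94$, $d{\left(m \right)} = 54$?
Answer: $\frac{9099}{329} \approx 27.657$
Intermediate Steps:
$K = -94$
$n{\left(G,y \right)} = \left(-3 + y\right)^{2}$
$N{\left(k,H \right)} = - \frac{H}{7}$
$E{\left(j \right)} = \frac{2 j}{- \frac{16}{7} + j}$ ($E{\left(j \right)} = \frac{j + j}{j - \frac{\left(-3 - 1\right)^{2}}{7}} = \frac{2 j}{j - \frac{\left(-4\right)^{2}}{7}} = \frac{2 j}{j - \frac{16}{7}} = \frac{2 j}{- \frac{16}{7} + j}$)
$\frac{d{\left(19 \cdot 4 \right)}}{E{\left(K \right)}} = \frac{54}{14 \left(-94\right) \frac{1}{-16 + 7 \left(-94\right)}} = \frac{54}{14 \left(-94\right) \frac{1}{-16 - 658}} = \frac{54}{14 \left(-94\right) \frac{1}{-674}} = \frac{54}{14 \left(-94\right) \left(- \frac{1}{674}\right)} = \frac{54}{\frac{658}{337}} = 54 \cdot \frac{337}{658} = \frac{9099}{329}$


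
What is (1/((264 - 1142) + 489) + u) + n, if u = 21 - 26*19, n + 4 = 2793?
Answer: 900923/389 ≈ 2316.0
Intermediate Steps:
n = 2789 (n = -4 + 2793 = 2789)
u = -473 (u = 21 - 494 = -473)
(1/((264 - 1142) + 489) + u) + n = (1/((264 - 1142) + 489) - 473) + 2789 = (1/(-878 + 489) - 473) + 2789 = (1/(-389) - 473) + 2789 = (-1/389 - 473) + 2789 = -183998/389 + 2789 = 900923/389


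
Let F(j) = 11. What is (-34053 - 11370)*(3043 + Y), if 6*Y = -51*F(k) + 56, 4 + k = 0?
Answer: -268798173/2 ≈ -1.3440e+8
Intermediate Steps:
k = -4 (k = -4 + 0 = -4)
Y = -505/6 (Y = (-51*11 + 56)/6 = (-561 + 56)/6 = (1/6)*(-505) = -505/6 ≈ -84.167)
(-34053 - 11370)*(3043 + Y) = (-34053 - 11370)*(3043 - 505/6) = -45423*17753/6 = -268798173/2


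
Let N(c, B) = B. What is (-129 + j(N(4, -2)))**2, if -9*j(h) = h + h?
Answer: 1338649/81 ≈ 16527.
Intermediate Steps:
j(h) = -2*h/9 (j(h) = -(h + h)/9 = -2*h/9)
(-129 + j(N(4, -2)))**2 = (-129 - 2/9*(-2))**2 = (-129 + 4/9)**2 = (-1157/9)**2 = 1338649/81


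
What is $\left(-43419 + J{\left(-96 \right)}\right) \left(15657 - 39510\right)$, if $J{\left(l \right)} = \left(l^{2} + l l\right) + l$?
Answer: $598304799$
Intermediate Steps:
$J{\left(l \right)} = l + 2 l^{2}$ ($J{\left(l \right)} = \left(l^{2} + l^{2}\right) + l = 2 l^{2} + l = l + 2 l^{2}$)
$\left(-43419 + J{\left(-96 \right)}\right) \left(15657 - 39510\right) = \left(-43419 - 96 \left(1 + 2 \left(-96\right)\right)\right) \left(15657 - 39510\right) = \left(-43419 - 96 \left(1 - 192\right)\right) \left(-23853\right) = \left(-43419 - -18336\right) \left(-23853\right) = \left(-43419 + 18336\right) \left(-23853\right) = \left(-25083\right) \left(-23853\right) = 598304799$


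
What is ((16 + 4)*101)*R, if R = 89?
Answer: 179780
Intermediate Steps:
((16 + 4)*101)*R = ((16 + 4)*101)*89 = (20*101)*89 = 2020*89 = 179780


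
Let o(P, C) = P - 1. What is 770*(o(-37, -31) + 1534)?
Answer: 1151920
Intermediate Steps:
o(P, C) = -1 + P
770*(o(-37, -31) + 1534) = 770*((-1 - 37) + 1534) = 770*(-38 + 1534) = 770*1496 = 1151920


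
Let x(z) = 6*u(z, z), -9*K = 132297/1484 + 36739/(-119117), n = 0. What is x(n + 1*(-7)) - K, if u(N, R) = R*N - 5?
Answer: 435708937201/1590926652 ≈ 273.87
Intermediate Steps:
u(N, R) = -5 + N*R (u(N, R) = N*R - 5 = -5 + N*R)
K = -15704301073/1590926652 (K = -(132297/1484 + 36739/(-119117))/9 = -(132297*(1/1484) + 36739*(-1/119117))/9 = -(132297/1484 - 36739/119117)/9 = -⅑*15704301073/176769628 = -15704301073/1590926652 ≈ -9.8712)
x(z) = -30 + 6*z² (x(z) = 6*(-5 + z*z) = 6*(-5 + z²) = -30 + 6*z²)
x(n + 1*(-7)) - K = (-30 + 6*(0 + 1*(-7))²) - 1*(-15704301073/1590926652) = (-30 + 6*(0 - 7)²) + 15704301073/1590926652 = (-30 + 6*(-7)²) + 15704301073/1590926652 = (-30 + 6*49) + 15704301073/1590926652 = (-30 + 294) + 15704301073/1590926652 = 264 + 15704301073/1590926652 = 435708937201/1590926652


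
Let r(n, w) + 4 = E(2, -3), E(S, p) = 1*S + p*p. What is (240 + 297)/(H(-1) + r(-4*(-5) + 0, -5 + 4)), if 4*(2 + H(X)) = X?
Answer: 2148/19 ≈ 113.05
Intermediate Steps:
E(S, p) = S + p**2
r(n, w) = 7 (r(n, w) = -4 + (2 + (-3)**2) = -4 + (2 + 9) = -4 + 11 = 7)
H(X) = -2 + X/4
(240 + 297)/(H(-1) + r(-4*(-5) + 0, -5 + 4)) = (240 + 297)/((-2 + (1/4)*(-1)) + 7) = 537/((-2 - 1/4) + 7) = 537/(-9/4 + 7) = 537/(19/4) = 537*(4/19) = 2148/19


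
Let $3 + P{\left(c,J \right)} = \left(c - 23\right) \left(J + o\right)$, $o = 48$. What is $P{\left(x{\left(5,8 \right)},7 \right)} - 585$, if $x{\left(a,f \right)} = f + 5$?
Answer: $-1138$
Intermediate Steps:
$x{\left(a,f \right)} = 5 + f$
$P{\left(c,J \right)} = -3 + \left(-23 + c\right) \left(48 + J\right)$ ($P{\left(c,J \right)} = -3 + \left(c - 23\right) \left(J + 48\right) = -3 + \left(-23 + c\right) \left(48 + J\right)$)
$P{\left(x{\left(5,8 \right)},7 \right)} - 585 = \left(-1107 - 161 + 48 \left(5 + 8\right) + 7 \left(5 + 8\right)\right) - 585 = \left(-1107 - 161 + 48 \cdot 13 + 7 \cdot 13\right) - 585 = \left(-1107 - 161 + 624 + 91\right) - 585 = -553 - 585 = -1138$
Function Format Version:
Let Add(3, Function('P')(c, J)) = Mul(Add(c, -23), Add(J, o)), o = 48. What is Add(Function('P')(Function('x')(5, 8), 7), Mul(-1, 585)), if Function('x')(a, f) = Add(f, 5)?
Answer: -1138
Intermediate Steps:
Function('x')(a, f) = Add(5, f)
Function('P')(c, J) = Add(-3, Mul(Add(-23, c), Add(48, J))) (Function('P')(c, J) = Add(-3, Mul(Add(c, -23), Add(J, 48))) = Add(-3, Mul(Add(-23, c), Add(48, J))))
Add(Function('P')(Function('x')(5, 8), 7), Mul(-1, 585)) = Add(Add(-1107, Mul(-23, 7), Mul(48, Add(5, 8)), Mul(7, Add(5, 8))), Mul(-1, 585)) = Add(Add(-1107, -161, Mul(48, 13), Mul(7, 13)), -585) = Add(Add(-1107, -161, 624, 91), -585) = Add(-553, -585) = -1138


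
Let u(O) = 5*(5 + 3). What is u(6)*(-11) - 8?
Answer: -448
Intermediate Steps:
u(O) = 40 (u(O) = 5*8 = 40)
u(6)*(-11) - 8 = 40*(-11) - 8 = -440 - 8 = -448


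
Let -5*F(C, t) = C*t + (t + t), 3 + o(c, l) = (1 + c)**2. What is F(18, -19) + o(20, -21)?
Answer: 514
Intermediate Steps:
o(c, l) = -3 + (1 + c)**2
F(C, t) = -2*t/5 - C*t/5 (F(C, t) = -(C*t + (t + t))/5 = -(C*t + 2*t)/5 = -(2*t + C*t)/5 = -2*t/5 - C*t/5)
F(18, -19) + o(20, -21) = -1/5*(-19)*(2 + 18) + (-3 + (1 + 20)**2) = -1/5*(-19)*20 + (-3 + 21**2) = 76 + (-3 + 441) = 76 + 438 = 514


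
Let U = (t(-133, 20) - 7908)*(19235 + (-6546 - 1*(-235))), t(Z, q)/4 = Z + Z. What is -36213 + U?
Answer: -115990341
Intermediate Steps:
t(Z, q) = 8*Z (t(Z, q) = 4*(Z + Z) = 4*(2*Z) = 8*Z)
U = -115954128 (U = (8*(-133) - 7908)*(19235 + (-6546 - 1*(-235))) = (-1064 - 7908)*(19235 + (-6546 + 235)) = -8972*(19235 - 6311) = -8972*12924 = -115954128)
-36213 + U = -36213 - 115954128 = -115990341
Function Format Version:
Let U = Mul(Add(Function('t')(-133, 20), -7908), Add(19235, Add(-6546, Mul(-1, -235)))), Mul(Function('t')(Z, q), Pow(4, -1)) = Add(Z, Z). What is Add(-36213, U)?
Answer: -115990341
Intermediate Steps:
Function('t')(Z, q) = Mul(8, Z) (Function('t')(Z, q) = Mul(4, Add(Z, Z)) = Mul(4, Mul(2, Z)) = Mul(8, Z))
U = -115954128 (U = Mul(Add(Mul(8, -133), -7908), Add(19235, Add(-6546, Mul(-1, -235)))) = Mul(Add(-1064, -7908), Add(19235, Add(-6546, 235))) = Mul(-8972, Add(19235, -6311)) = Mul(-8972, 12924) = -115954128)
Add(-36213, U) = Add(-36213, -115954128) = -115990341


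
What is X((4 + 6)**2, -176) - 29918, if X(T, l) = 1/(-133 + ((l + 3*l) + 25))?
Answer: -24293417/812 ≈ -29918.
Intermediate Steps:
X(T, l) = 1/(-108 + 4*l) (X(T, l) = 1/(-133 + (4*l + 25)) = 1/(-133 + (25 + 4*l)) = 1/(-108 + 4*l))
X((4 + 6)**2, -176) - 29918 = 1/(4*(-27 - 176)) - 29918 = (1/4)/(-203) - 29918 = (1/4)*(-1/203) - 29918 = -1/812 - 29918 = -24293417/812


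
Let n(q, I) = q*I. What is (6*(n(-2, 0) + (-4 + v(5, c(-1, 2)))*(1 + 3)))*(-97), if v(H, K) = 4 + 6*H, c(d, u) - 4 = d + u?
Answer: -69840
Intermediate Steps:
c(d, u) = 4 + d + u (c(d, u) = 4 + (d + u) = 4 + d + u)
n(q, I) = I*q
(6*(n(-2, 0) + (-4 + v(5, c(-1, 2)))*(1 + 3)))*(-97) = (6*(0*(-2) + (-4 + (4 + 6*5))*(1 + 3)))*(-97) = (6*(0 + (-4 + (4 + 30))*4))*(-97) = (6*(0 + (-4 + 34)*4))*(-97) = (6*(0 + 30*4))*(-97) = (6*(0 + 120))*(-97) = (6*120)*(-97) = 720*(-97) = -69840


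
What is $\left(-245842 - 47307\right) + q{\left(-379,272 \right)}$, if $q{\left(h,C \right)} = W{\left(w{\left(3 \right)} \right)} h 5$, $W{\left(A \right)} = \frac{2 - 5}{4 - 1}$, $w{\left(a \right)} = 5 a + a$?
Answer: $-291254$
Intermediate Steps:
$w{\left(a \right)} = 6 a$
$W{\left(A \right)} = -1$ ($W{\left(A \right)} = - \frac{3}{3} = \left(-3\right) \frac{1}{3} = -1$)
$q{\left(h,C \right)} = - 5 h$ ($q{\left(h,C \right)} = - h 5 = - 5 h$)
$\left(-245842 - 47307\right) + q{\left(-379,272 \right)} = \left(-245842 - 47307\right) - -1895 = -293149 + 1895 = -291254$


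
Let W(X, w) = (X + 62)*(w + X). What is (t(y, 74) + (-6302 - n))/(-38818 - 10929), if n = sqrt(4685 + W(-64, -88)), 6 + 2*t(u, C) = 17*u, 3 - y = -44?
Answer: 11811/99494 + sqrt(4989)/49747 ≈ 0.12013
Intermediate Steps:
y = 47 (y = 3 - 1*(-44) = 3 + 44 = 47)
W(X, w) = (62 + X)*(X + w)
t(u, C) = -3 + 17*u/2 (t(u, C) = -3 + (17*u)/2 = -3 + 17*u/2)
n = sqrt(4989) (n = sqrt(4685 + ((-64)**2 + 62*(-64) + 62*(-88) - 64*(-88))) = sqrt(4685 + (4096 - 3968 - 5456 + 5632)) = sqrt(4685 + 304) = sqrt(4989) ≈ 70.633)
(t(y, 74) + (-6302 - n))/(-38818 - 10929) = ((-3 + (17/2)*47) + (-6302 - sqrt(4989)))/(-38818 - 10929) = ((-3 + 799/2) + (-6302 - sqrt(4989)))/(-49747) = (793/2 + (-6302 - sqrt(4989)))*(-1/49747) = (-11811/2 - sqrt(4989))*(-1/49747) = 11811/99494 + sqrt(4989)/49747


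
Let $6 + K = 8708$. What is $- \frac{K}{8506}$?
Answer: $- \frac{4351}{4253} \approx -1.023$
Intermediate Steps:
$K = 8702$ ($K = -6 + 8708 = 8702$)
$- \frac{K}{8506} = - \frac{8702}{8506} = \left(-1\right) \frac{4351}{4253} = - \frac{4351}{4253}$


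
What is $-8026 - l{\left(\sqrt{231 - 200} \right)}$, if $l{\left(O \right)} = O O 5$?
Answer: $-8181$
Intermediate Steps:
$l{\left(O \right)} = 5 O^{2}$ ($l{\left(O \right)} = O^{2} \cdot 5 = 5 O^{2}$)
$-8026 - l{\left(\sqrt{231 - 200} \right)} = -8026 - 5 \left(\sqrt{231 - 200}\right)^{2} = -8026 - 5 \left(\sqrt{31}\right)^{2} = -8026 - 5 \cdot 31 = -8026 - 155 = -8181$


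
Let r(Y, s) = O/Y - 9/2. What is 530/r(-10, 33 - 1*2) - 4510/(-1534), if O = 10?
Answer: -788215/8437 ≈ -93.424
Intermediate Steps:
r(Y, s) = -9/2 + 10/Y (r(Y, s) = 10/Y - 9/2 = -9/2 + 10/Y)
530/r(-10, 33 - 1*2) - 4510/(-1534) = 530/(-9/2 + 10/(-10)) - 4510/(-1534) = 530/(-9/2 + 10*(-1/10)) - 4510*(-1/1534) = 530/(-9/2 - 1) + 2255/767 = 530/(-11/2) + 2255/767 = 530*(-2/11) + 2255/767 = -1060/11 + 2255/767 = -788215/8437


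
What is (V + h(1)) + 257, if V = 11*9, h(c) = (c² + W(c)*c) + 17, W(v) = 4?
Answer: 378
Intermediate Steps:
h(c) = 17 + c² + 4*c (h(c) = (c² + 4*c) + 17 = 17 + c² + 4*c)
V = 99
(V + h(1)) + 257 = (99 + (17 + 1² + 4*1)) + 257 = (99 + (17 + 1 + 4)) + 257 = (99 + 22) + 257 = 121 + 257 = 378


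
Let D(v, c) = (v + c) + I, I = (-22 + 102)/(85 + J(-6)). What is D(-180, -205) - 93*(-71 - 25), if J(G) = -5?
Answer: 8544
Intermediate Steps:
I = 1 (I = (-22 + 102)/(85 - 5) = 80/80 = 80*(1/80) = 1)
D(v, c) = 1 + c + v (D(v, c) = (v + c) + 1 = (c + v) + 1 = 1 + c + v)
D(-180, -205) - 93*(-71 - 25) = (1 - 205 - 180) - 93*(-71 - 25) = -384 - 93*(-96) = -384 + 8928 = 8544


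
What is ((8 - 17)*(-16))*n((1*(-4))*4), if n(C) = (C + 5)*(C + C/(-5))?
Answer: 101376/5 ≈ 20275.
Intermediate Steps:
n(C) = 4*C*(5 + C)/5 (n(C) = (5 + C)*(C + C*(-1/5)) = (5 + C)*(C - C/5) = (5 + C)*(4*C/5) = 4*C*(5 + C)/5)
((8 - 17)*(-16))*n((1*(-4))*4) = ((8 - 17)*(-16))*(4*((1*(-4))*4)*(5 + (1*(-4))*4)/5) = (-9*(-16))*(4*(-4*4)*(5 - 4*4)/5) = 144*((4/5)*(-16)*(5 - 16)) = 144*((4/5)*(-16)*(-11)) = 144*(704/5) = 101376/5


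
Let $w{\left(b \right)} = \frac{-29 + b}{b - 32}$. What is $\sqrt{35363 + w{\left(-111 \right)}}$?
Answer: $\frac{\sqrt{723158007}}{143} \approx 188.05$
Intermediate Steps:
$w{\left(b \right)} = \frac{-29 + b}{-32 + b}$
$\sqrt{35363 + w{\left(-111 \right)}} = \sqrt{35363 + \frac{-29 - 111}{-32 - 111}} = \sqrt{35363 + \frac{1}{-143} \left(-140\right)} = \sqrt{35363 - - \frac{140}{143}} = \sqrt{35363 + \frac{140}{143}} = \sqrt{\frac{5057049}{143}} = \frac{\sqrt{723158007}}{143}$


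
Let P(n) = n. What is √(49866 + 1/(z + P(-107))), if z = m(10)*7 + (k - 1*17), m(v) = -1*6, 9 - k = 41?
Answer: √217216274/66 ≈ 223.31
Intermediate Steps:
k = -32 (k = 9 - 1*41 = 9 - 41 = -32)
m(v) = -6
z = -91 (z = -6*7 + (-32 - 1*17) = -42 + (-32 - 17) = -42 - 49 = -91)
√(49866 + 1/(z + P(-107))) = √(49866 + 1/(-91 - 107)) = √(49866 + 1/(-198)) = √(49866 - 1/198) = √(9873467/198) = √217216274/66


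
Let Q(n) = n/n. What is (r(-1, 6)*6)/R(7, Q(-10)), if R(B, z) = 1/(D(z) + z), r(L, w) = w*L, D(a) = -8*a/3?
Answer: 60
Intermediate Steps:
Q(n) = 1
D(a) = -8*a/3
r(L, w) = L*w
R(B, z) = -3/(5*z) (R(B, z) = 1/(-8*z/3 + z) = 1/(-5*z/3) = -3/(5*z))
(r(-1, 6)*6)/R(7, Q(-10)) = (-1*6*6)/((-⅗/1)) = (-6*6)/((-⅗*1)) = -36/(-⅗) = -36*(-5/3) = 60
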